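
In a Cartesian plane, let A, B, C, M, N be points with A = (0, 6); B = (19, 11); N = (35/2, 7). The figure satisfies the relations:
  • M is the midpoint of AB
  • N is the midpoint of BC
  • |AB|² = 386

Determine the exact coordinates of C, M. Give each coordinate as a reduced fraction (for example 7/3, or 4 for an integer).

C = (16, 3)
M = (19/2, 17/2)

1. M_x = 19/2  [2·M = A+B = (0, 6)+(19, 11)]
2. M_y = 17/2  [2·M = A+B = (0, 6)+(19, 11)]
   so M = (19/2, 17/2)
3. C_x = 16  [C = 2·N−B = 2·(35/2, 7)−(19, 11)]
4. C_y = 3  [C = 2·N−B = 2·(35/2, 7)−(19, 11)]
   so C = (16, 3)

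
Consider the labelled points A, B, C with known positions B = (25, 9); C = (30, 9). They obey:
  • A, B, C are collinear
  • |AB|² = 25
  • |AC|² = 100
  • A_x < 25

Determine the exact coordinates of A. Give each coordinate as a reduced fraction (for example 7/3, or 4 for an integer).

A = (20, 9)

1. A_x = 20  [[A, B, C are collinear ⇒ 5y-45=0] ∩ [|A−(25, 9)|²=25]]
2. A_y = 9  [[A, B, C are collinear ⇒ 5y-45=0] ∩ [|A−(25, 9)|²=25]]
   so A = (20, 9)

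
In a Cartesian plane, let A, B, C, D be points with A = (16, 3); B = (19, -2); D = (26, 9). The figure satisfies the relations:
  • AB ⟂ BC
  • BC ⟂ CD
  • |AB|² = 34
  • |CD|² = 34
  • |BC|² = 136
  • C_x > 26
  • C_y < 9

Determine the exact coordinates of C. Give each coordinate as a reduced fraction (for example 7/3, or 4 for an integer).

C = (29, 4)

1. C_x = 29  [[AB ⟂ BC ⇒ 3x-5y-67=0] ∩ [|C−(26, 9)|²=34]]
2. C_y = 4  [[AB ⟂ BC ⇒ 3x-5y-67=0] ∩ [|C−(26, 9)|²=34]]
   so C = (29, 4)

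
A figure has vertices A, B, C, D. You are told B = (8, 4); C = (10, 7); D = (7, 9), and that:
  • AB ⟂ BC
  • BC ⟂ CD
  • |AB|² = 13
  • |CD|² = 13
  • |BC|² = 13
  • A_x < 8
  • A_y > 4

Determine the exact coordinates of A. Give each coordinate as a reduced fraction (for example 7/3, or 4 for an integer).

A = (5, 6)

1. A_x = 5  [[AB ⟂ BC ⇒ -2x-3y+28=0] ∩ [|A−(8, 4)|²=13]]
2. A_y = 6  [[AB ⟂ BC ⇒ -2x-3y+28=0] ∩ [|A−(8, 4)|²=13]]
   so A = (5, 6)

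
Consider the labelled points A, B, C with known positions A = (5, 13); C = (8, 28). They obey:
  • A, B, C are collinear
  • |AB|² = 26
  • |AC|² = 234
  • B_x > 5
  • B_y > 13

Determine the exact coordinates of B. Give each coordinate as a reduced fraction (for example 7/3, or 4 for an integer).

B = (6, 18)

1. B_x = 6  [[A, B, C are collinear ⇒ 15x-3y-36=0] ∩ [|B−(5, 13)|²=26]]
2. B_y = 18  [[A, B, C are collinear ⇒ 15x-3y-36=0] ∩ [|B−(5, 13)|²=26]]
   so B = (6, 18)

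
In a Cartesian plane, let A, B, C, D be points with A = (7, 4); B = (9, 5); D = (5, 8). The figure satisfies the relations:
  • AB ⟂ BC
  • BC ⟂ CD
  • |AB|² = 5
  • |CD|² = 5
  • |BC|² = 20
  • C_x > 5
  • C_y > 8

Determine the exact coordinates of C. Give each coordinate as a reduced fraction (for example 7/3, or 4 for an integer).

C = (7, 9)

1. C_x = 7  [[AB ⟂ BC ⇒ 2x+1y-23=0] ∩ [|C−(5, 8)|²=5]]
2. C_y = 9  [[AB ⟂ BC ⇒ 2x+1y-23=0] ∩ [|C−(5, 8)|²=5]]
   so C = (7, 9)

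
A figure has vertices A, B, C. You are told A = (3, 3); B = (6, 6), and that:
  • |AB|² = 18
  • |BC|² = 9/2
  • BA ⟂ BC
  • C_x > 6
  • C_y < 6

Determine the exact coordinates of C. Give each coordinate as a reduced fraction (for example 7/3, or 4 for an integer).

1. C_x = 15/2  [[BA ⟂ BC ⇒ -3x-3y+36=0] ∩ [|C−(6, 6)|²=9/2]]
2. C_y = 9/2  [[BA ⟂ BC ⇒ -3x-3y+36=0] ∩ [|C−(6, 6)|²=9/2]]
   so C = (15/2, 9/2)

C = (15/2, 9/2)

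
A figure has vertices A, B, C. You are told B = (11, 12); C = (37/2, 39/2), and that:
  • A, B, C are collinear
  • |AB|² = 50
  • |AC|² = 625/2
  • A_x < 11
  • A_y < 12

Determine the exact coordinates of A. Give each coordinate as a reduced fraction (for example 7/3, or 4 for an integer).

1. A_x = 6  [[A, B, C are collinear ⇒ -15/2x+15/2y-15/2=0] ∩ [|A−(11, 12)|²=50]]
2. A_y = 7  [[A, B, C are collinear ⇒ -15/2x+15/2y-15/2=0] ∩ [|A−(11, 12)|²=50]]
   so A = (6, 7)

A = (6, 7)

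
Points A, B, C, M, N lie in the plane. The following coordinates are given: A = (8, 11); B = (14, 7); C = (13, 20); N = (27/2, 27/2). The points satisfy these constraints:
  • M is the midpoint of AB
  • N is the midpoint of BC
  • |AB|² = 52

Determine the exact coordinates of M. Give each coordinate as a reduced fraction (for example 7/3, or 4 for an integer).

1. M_x = 11  [2·M = A+B = (8, 11)+(14, 7)]
2. M_y = 9  [2·M = A+B = (8, 11)+(14, 7)]
   so M = (11, 9)

M = (11, 9)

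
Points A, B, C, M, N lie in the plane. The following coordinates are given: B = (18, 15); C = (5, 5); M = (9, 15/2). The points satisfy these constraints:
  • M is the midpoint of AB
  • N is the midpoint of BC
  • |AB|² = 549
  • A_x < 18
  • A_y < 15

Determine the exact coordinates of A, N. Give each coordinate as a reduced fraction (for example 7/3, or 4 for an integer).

A = (0, 0)
N = (23/2, 10)

1. A_x = 0  [A = 2·M−B = 2·(9, 15/2)−(18, 15)]
2. A_y = 0  [A = 2·M−B = 2·(9, 15/2)−(18, 15)]
   so A = (0, 0)
3. N_x = 23/2  [2·N = B+C = (18, 15)+(5, 5)]
4. N_y = 10  [2·N = B+C = (18, 15)+(5, 5)]
   so N = (23/2, 10)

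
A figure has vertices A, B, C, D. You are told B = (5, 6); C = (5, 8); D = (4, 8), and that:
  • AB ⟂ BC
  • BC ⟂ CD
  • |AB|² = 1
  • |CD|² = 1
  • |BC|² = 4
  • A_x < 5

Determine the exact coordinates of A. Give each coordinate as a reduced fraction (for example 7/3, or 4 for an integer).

A = (4, 6)

1. A_x = 4  [[AB ⟂ BC ⇒ -2y+12=0] ∩ [|A−(5, 6)|²=1]]
2. A_y = 6  [[AB ⟂ BC ⇒ -2y+12=0] ∩ [|A−(5, 6)|²=1]]
   so A = (4, 6)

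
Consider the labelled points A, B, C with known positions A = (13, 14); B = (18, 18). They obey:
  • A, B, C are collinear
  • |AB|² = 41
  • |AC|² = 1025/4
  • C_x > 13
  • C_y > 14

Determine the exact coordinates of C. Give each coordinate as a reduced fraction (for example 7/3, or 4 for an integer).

C = (51/2, 24)

1. C_x = 51/2  [[A, B, C are collinear ⇒ -4x+5y-18=0] ∩ [|C−(13, 14)|²=1025/4]]
2. C_y = 24  [[A, B, C are collinear ⇒ -4x+5y-18=0] ∩ [|C−(13, 14)|²=1025/4]]
   so C = (51/2, 24)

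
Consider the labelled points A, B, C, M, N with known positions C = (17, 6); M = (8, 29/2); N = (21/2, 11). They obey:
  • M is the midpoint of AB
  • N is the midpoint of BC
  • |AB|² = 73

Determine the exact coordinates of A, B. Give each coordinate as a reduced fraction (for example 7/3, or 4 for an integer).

1. B_x = 4  [B = 2·N−C = 2·(21/2, 11)−(17, 6)]
2. B_y = 16  [B = 2·N−C = 2·(21/2, 11)−(17, 6)]
   so B = (4, 16)
3. A_x = 12  [A = 2·M−B = 2·(8, 29/2)−(4, 16)]
4. A_y = 13  [A = 2·M−B = 2·(8, 29/2)−(4, 16)]
   so A = (12, 13)

A = (12, 13)
B = (4, 16)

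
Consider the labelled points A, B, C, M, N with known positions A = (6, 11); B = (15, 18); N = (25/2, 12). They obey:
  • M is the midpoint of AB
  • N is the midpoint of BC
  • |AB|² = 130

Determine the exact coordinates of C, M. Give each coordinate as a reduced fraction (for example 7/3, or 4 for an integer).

1. M_x = 21/2  [2·M = A+B = (6, 11)+(15, 18)]
2. M_y = 29/2  [2·M = A+B = (6, 11)+(15, 18)]
   so M = (21/2, 29/2)
3. C_x = 10  [C = 2·N−B = 2·(25/2, 12)−(15, 18)]
4. C_y = 6  [C = 2·N−B = 2·(25/2, 12)−(15, 18)]
   so C = (10, 6)

C = (10, 6)
M = (21/2, 29/2)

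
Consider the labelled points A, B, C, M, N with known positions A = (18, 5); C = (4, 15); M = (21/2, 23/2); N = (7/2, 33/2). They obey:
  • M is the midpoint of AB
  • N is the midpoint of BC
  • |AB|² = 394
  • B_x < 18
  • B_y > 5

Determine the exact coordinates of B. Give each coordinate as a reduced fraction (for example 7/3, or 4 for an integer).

B = (3, 18)

1. B_x = 3  [B = 2·M−A = 2·(21/2, 23/2)−(18, 5)]
2. B_y = 18  [B = 2·M−A = 2·(21/2, 23/2)−(18, 5)]
   so B = (3, 18)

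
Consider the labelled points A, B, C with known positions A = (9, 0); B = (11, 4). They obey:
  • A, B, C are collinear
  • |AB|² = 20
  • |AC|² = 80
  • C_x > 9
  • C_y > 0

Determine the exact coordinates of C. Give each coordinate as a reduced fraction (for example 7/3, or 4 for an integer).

1. C_x = 13  [[A, B, C are collinear ⇒ -4x+2y+36=0] ∩ [|C−(9, 0)|²=80]]
2. C_y = 8  [[A, B, C are collinear ⇒ -4x+2y+36=0] ∩ [|C−(9, 0)|²=80]]
   so C = (13, 8)

C = (13, 8)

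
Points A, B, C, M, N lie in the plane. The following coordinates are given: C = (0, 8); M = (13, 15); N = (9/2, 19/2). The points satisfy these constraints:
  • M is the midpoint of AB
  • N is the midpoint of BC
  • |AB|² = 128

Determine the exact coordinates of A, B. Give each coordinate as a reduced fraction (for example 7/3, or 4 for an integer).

A = (17, 19)
B = (9, 11)

1. B_x = 9  [B = 2·N−C = 2·(9/2, 19/2)−(0, 8)]
2. B_y = 11  [B = 2·N−C = 2·(9/2, 19/2)−(0, 8)]
   so B = (9, 11)
3. A_x = 17  [A = 2·M−B = 2·(13, 15)−(9, 11)]
4. A_y = 19  [A = 2·M−B = 2·(13, 15)−(9, 11)]
   so A = (17, 19)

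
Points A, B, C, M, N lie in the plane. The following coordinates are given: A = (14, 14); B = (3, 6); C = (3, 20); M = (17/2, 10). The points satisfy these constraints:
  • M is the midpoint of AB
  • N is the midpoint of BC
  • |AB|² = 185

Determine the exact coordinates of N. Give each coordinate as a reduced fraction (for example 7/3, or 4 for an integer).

N = (3, 13)

1. N_x = 3  [2·N = B+C = (3, 6)+(3, 20)]
2. N_y = 13  [2·N = B+C = (3, 6)+(3, 20)]
   so N = (3, 13)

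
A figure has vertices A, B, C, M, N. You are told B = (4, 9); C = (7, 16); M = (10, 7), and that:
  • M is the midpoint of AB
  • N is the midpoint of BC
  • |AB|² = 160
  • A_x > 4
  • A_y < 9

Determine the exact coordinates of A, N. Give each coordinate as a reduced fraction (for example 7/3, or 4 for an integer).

A = (16, 5)
N = (11/2, 25/2)

1. A_x = 16  [A = 2·M−B = 2·(10, 7)−(4, 9)]
2. A_y = 5  [A = 2·M−B = 2·(10, 7)−(4, 9)]
   so A = (16, 5)
3. N_x = 11/2  [2·N = B+C = (4, 9)+(7, 16)]
4. N_y = 25/2  [2·N = B+C = (4, 9)+(7, 16)]
   so N = (11/2, 25/2)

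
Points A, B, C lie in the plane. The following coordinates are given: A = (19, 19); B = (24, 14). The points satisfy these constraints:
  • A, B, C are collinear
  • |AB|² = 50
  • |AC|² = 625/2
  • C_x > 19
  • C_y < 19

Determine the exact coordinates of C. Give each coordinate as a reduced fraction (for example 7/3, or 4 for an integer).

C = (63/2, 13/2)

1. C_x = 63/2  [[A, B, C are collinear ⇒ 5x+5y-190=0] ∩ [|C−(19, 19)|²=625/2]]
2. C_y = 13/2  [[A, B, C are collinear ⇒ 5x+5y-190=0] ∩ [|C−(19, 19)|²=625/2]]
   so C = (63/2, 13/2)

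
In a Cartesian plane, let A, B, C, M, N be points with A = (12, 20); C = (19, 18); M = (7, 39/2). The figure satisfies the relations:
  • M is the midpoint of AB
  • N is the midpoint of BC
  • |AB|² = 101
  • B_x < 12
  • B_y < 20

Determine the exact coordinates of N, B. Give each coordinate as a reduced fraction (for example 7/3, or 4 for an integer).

N = (21/2, 37/2)
B = (2, 19)

1. B_x = 2  [B = 2·M−A = 2·(7, 39/2)−(12, 20)]
2. B_y = 19  [B = 2·M−A = 2·(7, 39/2)−(12, 20)]
   so B = (2, 19)
3. N_x = 21/2  [2·N = B+C = (2, 19)+(19, 18)]
4. N_y = 37/2  [2·N = B+C = (2, 19)+(19, 18)]
   so N = (21/2, 37/2)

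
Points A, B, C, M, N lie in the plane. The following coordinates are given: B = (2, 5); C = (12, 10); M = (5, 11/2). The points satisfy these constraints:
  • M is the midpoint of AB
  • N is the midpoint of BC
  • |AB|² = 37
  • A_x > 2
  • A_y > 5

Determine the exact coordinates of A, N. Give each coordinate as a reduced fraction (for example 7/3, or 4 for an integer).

A = (8, 6)
N = (7, 15/2)

1. A_x = 8  [A = 2·M−B = 2·(5, 11/2)−(2, 5)]
2. A_y = 6  [A = 2·M−B = 2·(5, 11/2)−(2, 5)]
   so A = (8, 6)
3. N_x = 7  [2·N = B+C = (2, 5)+(12, 10)]
4. N_y = 15/2  [2·N = B+C = (2, 5)+(12, 10)]
   so N = (7, 15/2)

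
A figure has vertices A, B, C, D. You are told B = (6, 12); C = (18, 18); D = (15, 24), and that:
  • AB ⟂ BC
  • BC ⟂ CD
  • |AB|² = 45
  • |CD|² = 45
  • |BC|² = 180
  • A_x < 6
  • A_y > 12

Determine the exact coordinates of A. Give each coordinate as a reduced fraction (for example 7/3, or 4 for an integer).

A = (3, 18)

1. A_x = 3  [[AB ⟂ BC ⇒ -12x-6y+144=0] ∩ [|A−(6, 12)|²=45]]
2. A_y = 18  [[AB ⟂ BC ⇒ -12x-6y+144=0] ∩ [|A−(6, 12)|²=45]]
   so A = (3, 18)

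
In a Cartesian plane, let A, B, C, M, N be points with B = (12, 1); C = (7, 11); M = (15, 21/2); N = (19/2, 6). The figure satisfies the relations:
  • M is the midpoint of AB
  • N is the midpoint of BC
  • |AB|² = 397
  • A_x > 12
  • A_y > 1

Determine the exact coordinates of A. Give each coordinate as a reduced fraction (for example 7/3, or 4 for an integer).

1. A_x = 18  [A = 2·M−B = 2·(15, 21/2)−(12, 1)]
2. A_y = 20  [A = 2·M−B = 2·(15, 21/2)−(12, 1)]
   so A = (18, 20)

A = (18, 20)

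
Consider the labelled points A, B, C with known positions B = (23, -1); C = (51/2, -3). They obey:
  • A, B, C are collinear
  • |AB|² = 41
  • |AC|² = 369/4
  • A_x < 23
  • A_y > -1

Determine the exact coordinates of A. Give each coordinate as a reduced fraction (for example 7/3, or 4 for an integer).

A = (18, 3)

1. A_x = 18  [[A, B, C are collinear ⇒ 2x+5/2y-87/2=0] ∩ [|A−(23, -1)|²=41]]
2. A_y = 3  [[A, B, C are collinear ⇒ 2x+5/2y-87/2=0] ∩ [|A−(23, -1)|²=41]]
   so A = (18, 3)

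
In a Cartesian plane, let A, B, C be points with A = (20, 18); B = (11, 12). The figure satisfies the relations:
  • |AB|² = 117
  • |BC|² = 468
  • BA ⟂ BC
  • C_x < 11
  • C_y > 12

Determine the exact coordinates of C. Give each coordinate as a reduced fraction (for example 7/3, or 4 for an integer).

C = (-1, 30)

1. C_x = -1  [[BA ⟂ BC ⇒ 9x+6y-171=0] ∩ [|C−(11, 12)|²=468]]
2. C_y = 30  [[BA ⟂ BC ⇒ 9x+6y-171=0] ∩ [|C−(11, 12)|²=468]]
   so C = (-1, 30)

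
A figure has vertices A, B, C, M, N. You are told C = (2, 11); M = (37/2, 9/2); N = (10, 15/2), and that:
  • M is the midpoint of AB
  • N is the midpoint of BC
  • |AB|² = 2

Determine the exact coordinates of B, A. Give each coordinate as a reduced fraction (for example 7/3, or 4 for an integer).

1. B_x = 18  [B = 2·N−C = 2·(10, 15/2)−(2, 11)]
2. B_y = 4  [B = 2·N−C = 2·(10, 15/2)−(2, 11)]
   so B = (18, 4)
3. A_x = 19  [A = 2·M−B = 2·(37/2, 9/2)−(18, 4)]
4. A_y = 5  [A = 2·M−B = 2·(37/2, 9/2)−(18, 4)]
   so A = (19, 5)

B = (18, 4)
A = (19, 5)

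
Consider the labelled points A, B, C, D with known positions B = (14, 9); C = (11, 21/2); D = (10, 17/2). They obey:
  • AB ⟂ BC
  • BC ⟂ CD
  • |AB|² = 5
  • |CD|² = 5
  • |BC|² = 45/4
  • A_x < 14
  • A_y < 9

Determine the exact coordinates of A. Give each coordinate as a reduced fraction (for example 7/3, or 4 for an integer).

A = (13, 7)

1. A_x = 13  [[AB ⟂ BC ⇒ 3x-3/2y-57/2=0] ∩ [|A−(14, 9)|²=5]]
2. A_y = 7  [[AB ⟂ BC ⇒ 3x-3/2y-57/2=0] ∩ [|A−(14, 9)|²=5]]
   so A = (13, 7)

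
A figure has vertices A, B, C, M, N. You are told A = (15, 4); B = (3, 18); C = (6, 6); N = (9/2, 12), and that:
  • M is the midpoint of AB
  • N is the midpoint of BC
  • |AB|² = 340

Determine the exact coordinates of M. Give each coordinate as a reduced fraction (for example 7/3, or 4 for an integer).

1. M_x = 9  [2·M = A+B = (15, 4)+(3, 18)]
2. M_y = 11  [2·M = A+B = (15, 4)+(3, 18)]
   so M = (9, 11)

M = (9, 11)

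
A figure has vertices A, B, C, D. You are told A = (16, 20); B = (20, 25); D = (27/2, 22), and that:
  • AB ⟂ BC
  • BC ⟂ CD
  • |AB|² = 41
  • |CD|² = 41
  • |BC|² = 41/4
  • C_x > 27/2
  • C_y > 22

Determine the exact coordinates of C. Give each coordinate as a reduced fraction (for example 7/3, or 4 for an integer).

C = (35/2, 27)

1. C_x = 35/2  [[AB ⟂ BC ⇒ 4x+5y-205=0] ∩ [|C−(27/2, 22)|²=41]]
2. C_y = 27  [[AB ⟂ BC ⇒ 4x+5y-205=0] ∩ [|C−(27/2, 22)|²=41]]
   so C = (35/2, 27)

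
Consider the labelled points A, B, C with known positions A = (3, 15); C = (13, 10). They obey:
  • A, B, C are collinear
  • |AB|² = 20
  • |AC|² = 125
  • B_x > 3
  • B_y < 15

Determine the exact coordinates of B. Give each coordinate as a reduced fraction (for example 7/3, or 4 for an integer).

B = (7, 13)

1. B_x = 7  [[A, B, C are collinear ⇒ -5x-10y+165=0] ∩ [|B−(3, 15)|²=20]]
2. B_y = 13  [[A, B, C are collinear ⇒ -5x-10y+165=0] ∩ [|B−(3, 15)|²=20]]
   so B = (7, 13)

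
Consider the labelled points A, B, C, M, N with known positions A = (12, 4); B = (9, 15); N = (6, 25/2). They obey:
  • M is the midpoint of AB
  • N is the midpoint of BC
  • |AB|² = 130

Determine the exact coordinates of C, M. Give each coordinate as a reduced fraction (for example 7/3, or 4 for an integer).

C = (3, 10)
M = (21/2, 19/2)

1. M_x = 21/2  [2·M = A+B = (12, 4)+(9, 15)]
2. M_y = 19/2  [2·M = A+B = (12, 4)+(9, 15)]
   so M = (21/2, 19/2)
3. C_x = 3  [C = 2·N−B = 2·(6, 25/2)−(9, 15)]
4. C_y = 10  [C = 2·N−B = 2·(6, 25/2)−(9, 15)]
   so C = (3, 10)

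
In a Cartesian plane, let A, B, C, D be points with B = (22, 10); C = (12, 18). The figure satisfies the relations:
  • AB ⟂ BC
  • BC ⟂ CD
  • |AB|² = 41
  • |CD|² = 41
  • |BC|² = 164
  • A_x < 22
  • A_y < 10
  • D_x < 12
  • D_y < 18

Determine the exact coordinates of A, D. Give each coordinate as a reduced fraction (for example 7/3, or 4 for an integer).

1. A_x = 18  [[AB ⟂ BC ⇒ 10x-8y-140=0] ∩ [|A−(22, 10)|²=41]]
2. A_y = 5  [[AB ⟂ BC ⇒ 10x-8y-140=0] ∩ [|A−(22, 10)|²=41]]
   so A = (18, 5)
3. D_x = 8  [[BC ⟂ CD ⇒ -10x+8y-24=0] ∩ [|D−(12, 18)|²=41]]
4. D_y = 13  [[BC ⟂ CD ⇒ -10x+8y-24=0] ∩ [|D−(12, 18)|²=41]]
   so D = (8, 13)

A = (18, 5)
D = (8, 13)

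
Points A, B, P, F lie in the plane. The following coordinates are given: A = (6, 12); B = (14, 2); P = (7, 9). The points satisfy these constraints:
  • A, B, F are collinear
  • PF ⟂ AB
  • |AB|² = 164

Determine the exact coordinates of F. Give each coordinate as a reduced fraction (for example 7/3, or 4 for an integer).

F = (322/41, 397/41)

1. F_x = 322/41  [[A, B, F are collinear ⇒ 10x+8y-156=0] ∩ [PF ⟂ AB ⇒ 8x-10y+34=0]]
2. F_y = 397/41  [[A, B, F are collinear ⇒ 10x+8y-156=0] ∩ [PF ⟂ AB ⇒ 8x-10y+34=0]]
   so F = (322/41, 397/41)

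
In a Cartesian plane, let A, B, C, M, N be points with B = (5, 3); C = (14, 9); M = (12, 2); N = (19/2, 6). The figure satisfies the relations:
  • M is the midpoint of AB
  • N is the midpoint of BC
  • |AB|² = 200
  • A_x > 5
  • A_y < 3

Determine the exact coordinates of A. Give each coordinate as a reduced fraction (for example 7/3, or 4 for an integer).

1. A_x = 19  [A = 2·M−B = 2·(12, 2)−(5, 3)]
2. A_y = 1  [A = 2·M−B = 2·(12, 2)−(5, 3)]
   so A = (19, 1)

A = (19, 1)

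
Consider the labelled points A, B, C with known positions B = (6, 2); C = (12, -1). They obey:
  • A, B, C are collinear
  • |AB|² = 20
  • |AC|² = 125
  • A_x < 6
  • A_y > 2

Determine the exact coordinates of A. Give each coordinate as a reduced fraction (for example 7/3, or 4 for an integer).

A = (2, 4)

1. A_x = 2  [[A, B, C are collinear ⇒ 3x+6y-30=0] ∩ [|A−(6, 2)|²=20]]
2. A_y = 4  [[A, B, C are collinear ⇒ 3x+6y-30=0] ∩ [|A−(6, 2)|²=20]]
   so A = (2, 4)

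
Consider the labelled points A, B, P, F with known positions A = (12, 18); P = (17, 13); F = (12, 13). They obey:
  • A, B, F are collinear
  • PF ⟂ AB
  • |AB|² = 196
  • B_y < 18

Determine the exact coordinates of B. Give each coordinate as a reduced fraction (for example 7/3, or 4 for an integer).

1. B_x = 12  [[A, B, F are collinear ⇒ -5x+60=0] ∩ [|B−(12, 18)|²=196]]
2. B_y = 4  [[A, B, F are collinear ⇒ -5x+60=0] ∩ [|B−(12, 18)|²=196]]
   so B = (12, 4)

B = (12, 4)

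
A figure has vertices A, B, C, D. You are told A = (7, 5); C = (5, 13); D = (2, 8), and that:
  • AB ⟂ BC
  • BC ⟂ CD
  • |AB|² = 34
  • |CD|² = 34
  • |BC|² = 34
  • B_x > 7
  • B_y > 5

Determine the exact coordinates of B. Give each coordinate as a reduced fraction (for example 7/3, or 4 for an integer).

1. B_x = 10  [[BC ⟂ CD ⇒ 3x+5y-80=0] ∩ [|B−(7, 5)|²=34]]
2. B_y = 10  [[BC ⟂ CD ⇒ 3x+5y-80=0] ∩ [|B−(7, 5)|²=34]]
   so B = (10, 10)

B = (10, 10)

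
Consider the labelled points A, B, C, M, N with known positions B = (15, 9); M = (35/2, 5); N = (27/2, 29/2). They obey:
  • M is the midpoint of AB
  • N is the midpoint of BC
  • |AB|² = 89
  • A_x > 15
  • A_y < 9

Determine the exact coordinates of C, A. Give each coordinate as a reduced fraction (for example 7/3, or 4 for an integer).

C = (12, 20)
A = (20, 1)

1. A_x = 20  [A = 2·M−B = 2·(35/2, 5)−(15, 9)]
2. A_y = 1  [A = 2·M−B = 2·(35/2, 5)−(15, 9)]
   so A = (20, 1)
3. C_x = 12  [C = 2·N−B = 2·(27/2, 29/2)−(15, 9)]
4. C_y = 20  [C = 2·N−B = 2·(27/2, 29/2)−(15, 9)]
   so C = (12, 20)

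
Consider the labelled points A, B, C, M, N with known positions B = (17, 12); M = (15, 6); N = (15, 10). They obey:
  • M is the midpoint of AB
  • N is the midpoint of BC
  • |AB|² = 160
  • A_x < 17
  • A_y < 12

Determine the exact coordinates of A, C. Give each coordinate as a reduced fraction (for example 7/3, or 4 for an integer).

A = (13, 0)
C = (13, 8)

1. A_x = 13  [A = 2·M−B = 2·(15, 6)−(17, 12)]
2. A_y = 0  [A = 2·M−B = 2·(15, 6)−(17, 12)]
   so A = (13, 0)
3. C_x = 13  [C = 2·N−B = 2·(15, 10)−(17, 12)]
4. C_y = 8  [C = 2·N−B = 2·(15, 10)−(17, 12)]
   so C = (13, 8)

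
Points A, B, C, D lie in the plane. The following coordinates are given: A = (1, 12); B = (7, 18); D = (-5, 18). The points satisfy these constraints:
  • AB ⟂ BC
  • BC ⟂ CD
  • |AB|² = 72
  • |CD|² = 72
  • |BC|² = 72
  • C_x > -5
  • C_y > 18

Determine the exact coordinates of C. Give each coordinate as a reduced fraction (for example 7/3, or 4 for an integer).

1. C_x = 1  [[AB ⟂ BC ⇒ 6x+6y-150=0] ∩ [|C−(-5, 18)|²=72]]
2. C_y = 24  [[AB ⟂ BC ⇒ 6x+6y-150=0] ∩ [|C−(-5, 18)|²=72]]
   so C = (1, 24)

C = (1, 24)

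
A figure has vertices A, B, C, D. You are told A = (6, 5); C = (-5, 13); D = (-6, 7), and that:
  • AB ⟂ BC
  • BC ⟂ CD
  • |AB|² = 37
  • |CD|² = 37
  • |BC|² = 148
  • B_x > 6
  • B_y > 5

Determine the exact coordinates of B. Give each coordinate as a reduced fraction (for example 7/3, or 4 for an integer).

B = (7, 11)

1. B_x = 7  [[BC ⟂ CD ⇒ 1x+6y-73=0] ∩ [|B−(6, 5)|²=37]]
2. B_y = 11  [[BC ⟂ CD ⇒ 1x+6y-73=0] ∩ [|B−(6, 5)|²=37]]
   so B = (7, 11)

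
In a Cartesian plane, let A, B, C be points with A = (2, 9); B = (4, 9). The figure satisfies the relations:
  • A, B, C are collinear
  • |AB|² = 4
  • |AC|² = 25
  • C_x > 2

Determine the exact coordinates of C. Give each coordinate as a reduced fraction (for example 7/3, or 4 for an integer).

1. C_x = 7  [[A, B, C are collinear ⇒ 2y-18=0] ∩ [|C−(2, 9)|²=25]]
2. C_y = 9  [[A, B, C are collinear ⇒ 2y-18=0] ∩ [|C−(2, 9)|²=25]]
   so C = (7, 9)

C = (7, 9)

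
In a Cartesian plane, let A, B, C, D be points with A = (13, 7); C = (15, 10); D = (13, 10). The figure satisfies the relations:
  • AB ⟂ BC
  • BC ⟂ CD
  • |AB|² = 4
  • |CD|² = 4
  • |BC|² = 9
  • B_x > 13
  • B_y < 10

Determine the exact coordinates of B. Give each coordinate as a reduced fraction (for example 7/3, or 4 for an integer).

1. B_x = 15  [[BC ⟂ CD ⇒ 2x-30=0] ∩ [|B−(13, 7)|²=4]]
2. B_y = 7  [[BC ⟂ CD ⇒ 2x-30=0] ∩ [|B−(13, 7)|²=4]]
   so B = (15, 7)

B = (15, 7)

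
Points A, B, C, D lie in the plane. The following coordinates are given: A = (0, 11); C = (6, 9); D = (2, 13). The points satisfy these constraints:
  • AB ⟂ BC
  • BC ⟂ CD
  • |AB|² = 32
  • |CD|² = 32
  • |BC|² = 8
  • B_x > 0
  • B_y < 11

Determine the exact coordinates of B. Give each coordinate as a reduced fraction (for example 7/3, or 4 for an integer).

B = (4, 7)

1. B_x = 4  [[BC ⟂ CD ⇒ 4x-4y+12=0] ∩ [|B−(0, 11)|²=32]]
2. B_y = 7  [[BC ⟂ CD ⇒ 4x-4y+12=0] ∩ [|B−(0, 11)|²=32]]
   so B = (4, 7)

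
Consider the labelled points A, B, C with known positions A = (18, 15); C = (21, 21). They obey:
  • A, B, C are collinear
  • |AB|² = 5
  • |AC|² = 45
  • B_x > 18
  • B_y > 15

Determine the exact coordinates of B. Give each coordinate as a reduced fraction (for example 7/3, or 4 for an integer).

1. B_x = 19  [[A, B, C are collinear ⇒ 6x-3y-63=0] ∩ [|B−(18, 15)|²=5]]
2. B_y = 17  [[A, B, C are collinear ⇒ 6x-3y-63=0] ∩ [|B−(18, 15)|²=5]]
   so B = (19, 17)

B = (19, 17)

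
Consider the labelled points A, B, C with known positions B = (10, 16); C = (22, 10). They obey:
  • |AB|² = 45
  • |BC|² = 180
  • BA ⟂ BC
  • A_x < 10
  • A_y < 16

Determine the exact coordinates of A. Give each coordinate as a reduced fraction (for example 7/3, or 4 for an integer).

1. A_x = 7  [[BA ⟂ BC ⇒ 12x-6y-24=0] ∩ [|A−(10, 16)|²=45]]
2. A_y = 10  [[BA ⟂ BC ⇒ 12x-6y-24=0] ∩ [|A−(10, 16)|²=45]]
   so A = (7, 10)

A = (7, 10)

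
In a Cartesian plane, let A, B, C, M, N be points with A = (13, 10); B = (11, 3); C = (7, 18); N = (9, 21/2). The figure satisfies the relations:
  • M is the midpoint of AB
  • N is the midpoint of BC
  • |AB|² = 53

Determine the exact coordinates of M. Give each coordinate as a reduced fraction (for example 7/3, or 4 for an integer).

M = (12, 13/2)

1. M_x = 12  [2·M = A+B = (13, 10)+(11, 3)]
2. M_y = 13/2  [2·M = A+B = (13, 10)+(11, 3)]
   so M = (12, 13/2)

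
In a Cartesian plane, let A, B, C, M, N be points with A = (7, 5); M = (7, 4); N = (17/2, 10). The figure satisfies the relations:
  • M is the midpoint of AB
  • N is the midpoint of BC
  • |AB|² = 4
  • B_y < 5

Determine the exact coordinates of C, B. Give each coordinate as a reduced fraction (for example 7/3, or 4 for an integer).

1. B_x = 7  [B = 2·M−A = 2·(7, 4)−(7, 5)]
2. B_y = 3  [B = 2·M−A = 2·(7, 4)−(7, 5)]
   so B = (7, 3)
3. C_x = 10  [C = 2·N−B = 2·(17/2, 10)−(7, 3)]
4. C_y = 17  [C = 2·N−B = 2·(17/2, 10)−(7, 3)]
   so C = (10, 17)

C = (10, 17)
B = (7, 3)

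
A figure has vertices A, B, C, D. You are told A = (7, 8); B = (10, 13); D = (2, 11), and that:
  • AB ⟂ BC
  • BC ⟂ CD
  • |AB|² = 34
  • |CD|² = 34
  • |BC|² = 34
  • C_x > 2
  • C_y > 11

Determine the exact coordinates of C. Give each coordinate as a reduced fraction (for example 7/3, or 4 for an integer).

C = (5, 16)

1. C_x = 5  [[AB ⟂ BC ⇒ 3x+5y-95=0] ∩ [|C−(2, 11)|²=34]]
2. C_y = 16  [[AB ⟂ BC ⇒ 3x+5y-95=0] ∩ [|C−(2, 11)|²=34]]
   so C = (5, 16)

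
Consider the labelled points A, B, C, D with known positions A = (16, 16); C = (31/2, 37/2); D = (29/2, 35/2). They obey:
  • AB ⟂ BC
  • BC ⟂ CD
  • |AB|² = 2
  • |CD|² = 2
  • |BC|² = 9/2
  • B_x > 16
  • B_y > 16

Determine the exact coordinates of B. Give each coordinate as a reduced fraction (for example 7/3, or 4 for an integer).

B = (17, 17)

1. B_x = 17  [[BC ⟂ CD ⇒ 1x+1y-34=0] ∩ [|B−(16, 16)|²=2]]
2. B_y = 17  [[BC ⟂ CD ⇒ 1x+1y-34=0] ∩ [|B−(16, 16)|²=2]]
   so B = (17, 17)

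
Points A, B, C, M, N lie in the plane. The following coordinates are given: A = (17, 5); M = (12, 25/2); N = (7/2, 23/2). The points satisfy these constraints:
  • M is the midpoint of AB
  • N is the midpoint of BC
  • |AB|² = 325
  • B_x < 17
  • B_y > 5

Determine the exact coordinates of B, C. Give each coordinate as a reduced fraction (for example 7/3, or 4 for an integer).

1. B_x = 7  [B = 2·M−A = 2·(12, 25/2)−(17, 5)]
2. B_y = 20  [B = 2·M−A = 2·(12, 25/2)−(17, 5)]
   so B = (7, 20)
3. C_x = 0  [C = 2·N−B = 2·(7/2, 23/2)−(7, 20)]
4. C_y = 3  [C = 2·N−B = 2·(7/2, 23/2)−(7, 20)]
   so C = (0, 3)

B = (7, 20)
C = (0, 3)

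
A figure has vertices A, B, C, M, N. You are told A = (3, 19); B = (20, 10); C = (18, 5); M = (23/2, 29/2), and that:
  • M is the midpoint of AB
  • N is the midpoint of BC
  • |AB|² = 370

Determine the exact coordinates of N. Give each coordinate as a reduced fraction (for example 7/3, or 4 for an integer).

1. N_x = 19  [2·N = B+C = (20, 10)+(18, 5)]
2. N_y = 15/2  [2·N = B+C = (20, 10)+(18, 5)]
   so N = (19, 15/2)

N = (19, 15/2)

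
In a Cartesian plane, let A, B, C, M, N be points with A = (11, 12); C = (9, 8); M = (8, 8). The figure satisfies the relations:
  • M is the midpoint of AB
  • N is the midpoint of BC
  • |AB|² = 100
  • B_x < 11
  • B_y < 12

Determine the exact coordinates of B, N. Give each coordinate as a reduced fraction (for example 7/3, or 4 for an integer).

B = (5, 4)
N = (7, 6)

1. B_x = 5  [B = 2·M−A = 2·(8, 8)−(11, 12)]
2. B_y = 4  [B = 2·M−A = 2·(8, 8)−(11, 12)]
   so B = (5, 4)
3. N_x = 7  [2·N = B+C = (5, 4)+(9, 8)]
4. N_y = 6  [2·N = B+C = (5, 4)+(9, 8)]
   so N = (7, 6)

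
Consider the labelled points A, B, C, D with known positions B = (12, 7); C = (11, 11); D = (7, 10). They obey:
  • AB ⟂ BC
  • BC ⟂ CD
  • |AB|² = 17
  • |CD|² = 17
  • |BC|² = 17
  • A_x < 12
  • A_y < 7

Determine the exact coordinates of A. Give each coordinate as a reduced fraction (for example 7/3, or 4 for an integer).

A = (8, 6)

1. A_x = 8  [[AB ⟂ BC ⇒ 1x-4y+16=0] ∩ [|A−(12, 7)|²=17]]
2. A_y = 6  [[AB ⟂ BC ⇒ 1x-4y+16=0] ∩ [|A−(12, 7)|²=17]]
   so A = (8, 6)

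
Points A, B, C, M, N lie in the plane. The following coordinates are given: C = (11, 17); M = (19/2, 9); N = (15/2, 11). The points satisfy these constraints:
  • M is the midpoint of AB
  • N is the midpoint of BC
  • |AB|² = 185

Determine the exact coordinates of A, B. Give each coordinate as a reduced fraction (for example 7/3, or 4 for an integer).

1. B_x = 4  [B = 2·N−C = 2·(15/2, 11)−(11, 17)]
2. B_y = 5  [B = 2·N−C = 2·(15/2, 11)−(11, 17)]
   so B = (4, 5)
3. A_x = 15  [A = 2·M−B = 2·(19/2, 9)−(4, 5)]
4. A_y = 13  [A = 2·M−B = 2·(19/2, 9)−(4, 5)]
   so A = (15, 13)

A = (15, 13)
B = (4, 5)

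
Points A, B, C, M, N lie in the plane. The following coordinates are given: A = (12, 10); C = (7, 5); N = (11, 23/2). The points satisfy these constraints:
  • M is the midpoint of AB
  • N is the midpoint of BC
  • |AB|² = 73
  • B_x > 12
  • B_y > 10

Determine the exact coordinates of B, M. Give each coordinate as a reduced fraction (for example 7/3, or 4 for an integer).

B = (15, 18)
M = (27/2, 14)

1. B_x = 15  [B = 2·N−C = 2·(11, 23/2)−(7, 5)]
2. B_y = 18  [B = 2·N−C = 2·(11, 23/2)−(7, 5)]
   so B = (15, 18)
3. M_x = 27/2  [2·M = A+B = (12, 10)+(15, 18)]
4. M_y = 14  [2·M = A+B = (12, 10)+(15, 18)]
   so M = (27/2, 14)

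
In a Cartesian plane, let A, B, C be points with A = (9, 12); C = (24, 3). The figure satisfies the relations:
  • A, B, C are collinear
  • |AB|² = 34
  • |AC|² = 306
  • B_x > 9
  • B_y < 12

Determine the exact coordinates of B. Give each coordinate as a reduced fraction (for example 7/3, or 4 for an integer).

1. B_x = 14  [[A, B, C are collinear ⇒ -9x-15y+261=0] ∩ [|B−(9, 12)|²=34]]
2. B_y = 9  [[A, B, C are collinear ⇒ -9x-15y+261=0] ∩ [|B−(9, 12)|²=34]]
   so B = (14, 9)

B = (14, 9)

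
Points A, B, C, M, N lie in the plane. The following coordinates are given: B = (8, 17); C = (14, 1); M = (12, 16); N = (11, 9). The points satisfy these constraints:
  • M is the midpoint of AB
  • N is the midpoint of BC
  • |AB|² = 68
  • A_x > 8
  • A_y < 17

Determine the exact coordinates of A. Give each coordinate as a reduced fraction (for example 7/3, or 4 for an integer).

1. A_x = 16  [A = 2·M−B = 2·(12, 16)−(8, 17)]
2. A_y = 15  [A = 2·M−B = 2·(12, 16)−(8, 17)]
   so A = (16, 15)

A = (16, 15)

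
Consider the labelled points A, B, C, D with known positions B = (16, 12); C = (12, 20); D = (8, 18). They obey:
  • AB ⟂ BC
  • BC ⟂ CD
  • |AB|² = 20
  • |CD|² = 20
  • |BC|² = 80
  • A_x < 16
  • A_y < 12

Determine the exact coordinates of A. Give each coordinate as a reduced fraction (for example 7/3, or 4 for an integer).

1. A_x = 12  [[AB ⟂ BC ⇒ 4x-8y+32=0] ∩ [|A−(16, 12)|²=20]]
2. A_y = 10  [[AB ⟂ BC ⇒ 4x-8y+32=0] ∩ [|A−(16, 12)|²=20]]
   so A = (12, 10)

A = (12, 10)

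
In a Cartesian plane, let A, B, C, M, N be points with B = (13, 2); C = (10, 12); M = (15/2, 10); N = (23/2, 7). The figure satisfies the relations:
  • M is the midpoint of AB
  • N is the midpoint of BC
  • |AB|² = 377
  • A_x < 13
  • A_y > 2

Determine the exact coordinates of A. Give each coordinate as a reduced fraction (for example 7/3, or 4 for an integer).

1. A_x = 2  [A = 2·M−B = 2·(15/2, 10)−(13, 2)]
2. A_y = 18  [A = 2·M−B = 2·(15/2, 10)−(13, 2)]
   so A = (2, 18)

A = (2, 18)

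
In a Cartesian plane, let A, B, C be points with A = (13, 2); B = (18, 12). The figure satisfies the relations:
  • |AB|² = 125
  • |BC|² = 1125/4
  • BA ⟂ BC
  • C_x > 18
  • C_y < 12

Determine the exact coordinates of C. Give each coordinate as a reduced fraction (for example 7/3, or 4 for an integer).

C = (33, 9/2)

1. C_x = 33  [[BA ⟂ BC ⇒ -5x-10y+210=0] ∩ [|C−(18, 12)|²=1125/4]]
2. C_y = 9/2  [[BA ⟂ BC ⇒ -5x-10y+210=0] ∩ [|C−(18, 12)|²=1125/4]]
   so C = (33, 9/2)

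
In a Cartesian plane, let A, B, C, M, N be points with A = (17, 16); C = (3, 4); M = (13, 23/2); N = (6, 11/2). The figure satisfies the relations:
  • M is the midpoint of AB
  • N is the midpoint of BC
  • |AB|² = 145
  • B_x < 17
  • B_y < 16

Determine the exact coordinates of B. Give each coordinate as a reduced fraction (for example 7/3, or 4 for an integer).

1. B_x = 9  [B = 2·M−A = 2·(13, 23/2)−(17, 16)]
2. B_y = 7  [B = 2·M−A = 2·(13, 23/2)−(17, 16)]
   so B = (9, 7)

B = (9, 7)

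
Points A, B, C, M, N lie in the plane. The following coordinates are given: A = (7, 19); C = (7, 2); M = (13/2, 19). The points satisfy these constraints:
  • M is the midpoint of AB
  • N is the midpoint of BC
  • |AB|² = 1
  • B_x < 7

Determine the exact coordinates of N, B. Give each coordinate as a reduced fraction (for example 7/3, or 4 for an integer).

1. B_x = 6  [B = 2·M−A = 2·(13/2, 19)−(7, 19)]
2. B_y = 19  [B = 2·M−A = 2·(13/2, 19)−(7, 19)]
   so B = (6, 19)
3. N_x = 13/2  [2·N = B+C = (6, 19)+(7, 2)]
4. N_y = 21/2  [2·N = B+C = (6, 19)+(7, 2)]
   so N = (13/2, 21/2)

N = (13/2, 21/2)
B = (6, 19)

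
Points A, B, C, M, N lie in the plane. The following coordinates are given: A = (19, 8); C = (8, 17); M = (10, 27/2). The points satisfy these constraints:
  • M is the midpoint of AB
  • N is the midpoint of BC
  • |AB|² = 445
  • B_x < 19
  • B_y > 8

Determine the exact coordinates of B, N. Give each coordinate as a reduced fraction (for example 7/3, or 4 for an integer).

B = (1, 19)
N = (9/2, 18)

1. B_x = 1  [B = 2·M−A = 2·(10, 27/2)−(19, 8)]
2. B_y = 19  [B = 2·M−A = 2·(10, 27/2)−(19, 8)]
   so B = (1, 19)
3. N_x = 9/2  [2·N = B+C = (1, 19)+(8, 17)]
4. N_y = 18  [2·N = B+C = (1, 19)+(8, 17)]
   so N = (9/2, 18)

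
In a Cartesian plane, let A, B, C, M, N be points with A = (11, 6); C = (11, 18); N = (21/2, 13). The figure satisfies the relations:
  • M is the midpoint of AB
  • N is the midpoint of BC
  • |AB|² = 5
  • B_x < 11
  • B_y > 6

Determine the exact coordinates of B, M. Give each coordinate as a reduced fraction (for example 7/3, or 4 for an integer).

B = (10, 8)
M = (21/2, 7)

1. B_x = 10  [B = 2·N−C = 2·(21/2, 13)−(11, 18)]
2. B_y = 8  [B = 2·N−C = 2·(21/2, 13)−(11, 18)]
   so B = (10, 8)
3. M_x = 21/2  [2·M = A+B = (11, 6)+(10, 8)]
4. M_y = 7  [2·M = A+B = (11, 6)+(10, 8)]
   so M = (21/2, 7)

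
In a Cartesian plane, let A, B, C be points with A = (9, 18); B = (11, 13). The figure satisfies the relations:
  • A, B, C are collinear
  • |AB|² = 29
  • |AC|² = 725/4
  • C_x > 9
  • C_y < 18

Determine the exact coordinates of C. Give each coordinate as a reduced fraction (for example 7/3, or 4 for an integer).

1. C_x = 14  [[A, B, C are collinear ⇒ 5x+2y-81=0] ∩ [|C−(9, 18)|²=725/4]]
2. C_y = 11/2  [[A, B, C are collinear ⇒ 5x+2y-81=0] ∩ [|C−(9, 18)|²=725/4]]
   so C = (14, 11/2)

C = (14, 11/2)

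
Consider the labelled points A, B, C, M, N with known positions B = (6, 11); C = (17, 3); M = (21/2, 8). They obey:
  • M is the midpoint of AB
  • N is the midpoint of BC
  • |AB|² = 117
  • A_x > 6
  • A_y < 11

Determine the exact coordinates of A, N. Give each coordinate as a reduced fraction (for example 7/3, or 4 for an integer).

A = (15, 5)
N = (23/2, 7)

1. A_x = 15  [A = 2·M−B = 2·(21/2, 8)−(6, 11)]
2. A_y = 5  [A = 2·M−B = 2·(21/2, 8)−(6, 11)]
   so A = (15, 5)
3. N_x = 23/2  [2·N = B+C = (6, 11)+(17, 3)]
4. N_y = 7  [2·N = B+C = (6, 11)+(17, 3)]
   so N = (23/2, 7)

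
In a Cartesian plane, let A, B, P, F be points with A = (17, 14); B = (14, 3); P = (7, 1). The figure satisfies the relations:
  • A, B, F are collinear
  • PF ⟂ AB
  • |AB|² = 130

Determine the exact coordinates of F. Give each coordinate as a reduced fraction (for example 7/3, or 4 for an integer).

F = (1691/130, -83/130)

1. F_x = 1691/130  [[A, B, F are collinear ⇒ 11x-3y-145=0] ∩ [PF ⟂ AB ⇒ -3x-11y+32=0]]
2. F_y = -83/130  [[A, B, F are collinear ⇒ 11x-3y-145=0] ∩ [PF ⟂ AB ⇒ -3x-11y+32=0]]
   so F = (1691/130, -83/130)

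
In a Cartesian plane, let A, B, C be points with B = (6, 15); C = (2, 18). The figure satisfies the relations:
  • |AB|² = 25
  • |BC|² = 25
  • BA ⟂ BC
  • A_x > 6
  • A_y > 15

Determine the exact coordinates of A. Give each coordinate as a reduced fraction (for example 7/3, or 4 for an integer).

A = (9, 19)

1. A_x = 9  [[BA ⟂ BC ⇒ -4x+3y-21=0] ∩ [|A−(6, 15)|²=25]]
2. A_y = 19  [[BA ⟂ BC ⇒ -4x+3y-21=0] ∩ [|A−(6, 15)|²=25]]
   so A = (9, 19)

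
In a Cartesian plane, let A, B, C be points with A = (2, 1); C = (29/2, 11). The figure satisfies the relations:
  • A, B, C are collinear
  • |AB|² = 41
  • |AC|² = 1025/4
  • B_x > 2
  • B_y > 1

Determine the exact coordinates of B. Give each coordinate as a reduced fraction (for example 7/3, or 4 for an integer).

B = (7, 5)

1. B_x = 7  [[A, B, C are collinear ⇒ 10x-25/2y-15/2=0] ∩ [|B−(2, 1)|²=41]]
2. B_y = 5  [[A, B, C are collinear ⇒ 10x-25/2y-15/2=0] ∩ [|B−(2, 1)|²=41]]
   so B = (7, 5)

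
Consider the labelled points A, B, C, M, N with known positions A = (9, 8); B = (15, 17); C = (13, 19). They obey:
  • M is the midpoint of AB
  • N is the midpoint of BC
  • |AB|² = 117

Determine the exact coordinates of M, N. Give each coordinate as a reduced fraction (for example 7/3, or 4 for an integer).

1. M_x = 12  [2·M = A+B = (9, 8)+(15, 17)]
2. M_y = 25/2  [2·M = A+B = (9, 8)+(15, 17)]
   so M = (12, 25/2)
3. N_x = 14  [2·N = B+C = (15, 17)+(13, 19)]
4. N_y = 18  [2·N = B+C = (15, 17)+(13, 19)]
   so N = (14, 18)

M = (12, 25/2)
N = (14, 18)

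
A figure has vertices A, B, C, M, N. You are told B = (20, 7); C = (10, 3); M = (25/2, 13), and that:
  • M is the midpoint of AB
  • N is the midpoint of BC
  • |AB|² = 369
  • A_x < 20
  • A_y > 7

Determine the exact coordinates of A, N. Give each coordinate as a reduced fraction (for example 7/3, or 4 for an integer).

1. A_x = 5  [A = 2·M−B = 2·(25/2, 13)−(20, 7)]
2. A_y = 19  [A = 2·M−B = 2·(25/2, 13)−(20, 7)]
   so A = (5, 19)
3. N_x = 15  [2·N = B+C = (20, 7)+(10, 3)]
4. N_y = 5  [2·N = B+C = (20, 7)+(10, 3)]
   so N = (15, 5)

A = (5, 19)
N = (15, 5)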